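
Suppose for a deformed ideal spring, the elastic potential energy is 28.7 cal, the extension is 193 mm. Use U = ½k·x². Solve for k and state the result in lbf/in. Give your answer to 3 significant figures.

36.8 lbf/in

Rearranging: k = 2U/x².
U = 28.7 cal = 120.1 J; x = 193 mm = 0.1930 m.
k = 6447 N/m
6447 N/m × (1 lbf/in / 175.1 N/m) = 36.82 lbf/in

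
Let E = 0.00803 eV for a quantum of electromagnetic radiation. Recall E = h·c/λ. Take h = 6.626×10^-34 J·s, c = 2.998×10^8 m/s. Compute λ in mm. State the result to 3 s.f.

Rearranging: λ = hc/E.
E = 0.00803 eV = 1.287×10^-21 J; h = 6.626×10^-34 J·s; c = 2.998×10^8 m/s.
λ = 1.544×10^-4 m
1.544×10^-4 m × (1 mm / 0.001000 m) = 0.1544 mm

0.154 mm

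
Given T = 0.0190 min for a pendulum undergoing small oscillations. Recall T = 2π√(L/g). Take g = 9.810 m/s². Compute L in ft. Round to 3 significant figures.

1.06 ft

Rearranging T = 2π√(L/g) for L: L = g·(T/2π)².
T = 0.0190 min = 1.140 s; g = 9.810 m/s².
L = 0.3229 m
0.3229 m × (1 ft / 0.3048 m) = 1.060 ft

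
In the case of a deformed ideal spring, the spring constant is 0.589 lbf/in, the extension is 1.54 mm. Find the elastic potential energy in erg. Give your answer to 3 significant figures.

1220 erg

U is given directly by: U = ½kx².
k = 0.589 lbf/in = 103.1 N/m; x = 1.54 mm = 0.001540 m.
U = 1.223×10^-4 J  (the unit combination reduces to kg·m²/s² = J)
1.223×10^-4 J × (1 erg / 1.000×10^-7 J) = 1223 erg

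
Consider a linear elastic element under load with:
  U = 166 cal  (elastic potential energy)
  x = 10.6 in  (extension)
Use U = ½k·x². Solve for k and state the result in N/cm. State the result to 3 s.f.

Rearranging: k = 2U/x².
U = 166 cal = 694.5 J; x = 10.6 in = 0.2692 m.
k = 19162 N/m
19162 N/m × (1 N/cm / 100.0 N/m) = 191.6 N/cm

192 N/cm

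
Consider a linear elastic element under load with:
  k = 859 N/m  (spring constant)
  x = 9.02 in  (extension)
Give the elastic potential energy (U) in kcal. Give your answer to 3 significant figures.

U is given directly by: U = ½kx².
k = 859 N/m; x = 9.02 in = 0.2291 m.
U = 22.54 J  (the unit combination reduces to kg·m²/s² = J)
22.54 J × (1 kcal / 4184 J) = 0.005388 kcal

0.00539 kcal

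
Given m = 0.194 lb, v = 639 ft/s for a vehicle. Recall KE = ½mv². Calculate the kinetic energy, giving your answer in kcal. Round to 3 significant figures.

0.399 kcal

KE is given directly by: KE = ½mv².
m = 0.194 lb = 0.08800 kg; v = 639 ft/s = 194.8 m/s.
KE = 1669 J
1669 J × (1 kcal / 4184 J) = 0.3989 kcal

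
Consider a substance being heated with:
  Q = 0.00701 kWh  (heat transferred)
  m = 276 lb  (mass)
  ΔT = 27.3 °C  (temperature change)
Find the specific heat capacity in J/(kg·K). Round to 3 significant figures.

7.38 J/(kg·K)

Rearranging Q = m·c·ΔT for c: c = Q/(m·ΔT).
Q = 0.00701 kWh = 25236 J; m = 276 lb = 125.2 kg; ΔT = 27.3 °C = 27.30 K.
c = 7.384 J/(kg·K)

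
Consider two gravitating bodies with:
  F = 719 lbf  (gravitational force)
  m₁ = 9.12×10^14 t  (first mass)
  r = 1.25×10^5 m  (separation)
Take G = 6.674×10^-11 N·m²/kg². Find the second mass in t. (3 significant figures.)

821 t

Solving F = G·m₁·m₂/r² for m₂: m₂ = F·r²/(G·m₁).
F = 719 lbf = 3198 N; m₁ = 9.12×10^14 t = 9.120×10^17 kg; r = 1.25×10^5 m; G = 6.674×10^-11 N·m²/kg².
m₂ = 8.210×10^5 kg
8.210×10^5 kg × (1 t / 1000 kg) = 821.0 t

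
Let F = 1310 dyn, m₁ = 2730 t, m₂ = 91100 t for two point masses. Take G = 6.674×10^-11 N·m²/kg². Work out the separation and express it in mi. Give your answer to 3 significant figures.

Solving F = G·m₁·m₂/r² for r: r = √(G·m₁m₂/F).
F = 1310 dyn = 0.01310 N; m₁ = 2730 t = 2.730×10^6 kg; m₂ = 91100 t = 9.110×10^7 kg; G = 6.674×10^-11 N·m²/kg².
r = 1126 m
1126 m × (1 mi / 1609 m) = 0.6994 mi

0.699 mi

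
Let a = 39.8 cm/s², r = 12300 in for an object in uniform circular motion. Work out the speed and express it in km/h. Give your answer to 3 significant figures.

40.1 km/h

Rearranging: v = √(a·r).
a = 39.8 cm/s² = 0.3980 m/s²; r = 12300 in = 312.4 m.
v = 11.15 m/s
11.15 m/s × (1 km/h / 0.2778 m/s) = 40.14 km/h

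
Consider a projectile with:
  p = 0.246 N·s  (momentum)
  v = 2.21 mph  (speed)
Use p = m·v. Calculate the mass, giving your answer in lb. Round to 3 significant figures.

Solving p = m·v for m: m = p/v.
p = 0.246 N·s = 0.2460 kg·m/s; v = 2.21 mph = 0.9880 m/s.
m = 0.2490 kg
0.2490 kg × (1 lb / 0.4536 kg) = 0.5489 lb

0.549 lb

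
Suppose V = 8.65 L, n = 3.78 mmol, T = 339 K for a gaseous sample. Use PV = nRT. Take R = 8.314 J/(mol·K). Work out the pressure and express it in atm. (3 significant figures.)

Directly: P = nRT/V.
V = 8.65 L = 0.008650 m³; n = 3.78 mmol = 0.003780 mol; T = 339 K; R = 8.314 J/(mol·K).
P = 1232 Pa  (the unit combination reduces to kg/(m·s²) = Pa)
1232 Pa × (1 atm / 1.013×10^5 Pa) = 0.01216 atm

0.0122 atm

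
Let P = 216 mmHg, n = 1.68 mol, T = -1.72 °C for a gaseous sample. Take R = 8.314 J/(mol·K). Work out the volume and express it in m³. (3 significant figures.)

0.132 m³

Rearranging PV = nRT for V: V = nRT/P.
P = 216 mmHg = 28798 Pa; n = 1.68 mol; T = -1.72 °C = 271.4 K; R = 8.314 J/(mol·K).
V = 0.1317 m³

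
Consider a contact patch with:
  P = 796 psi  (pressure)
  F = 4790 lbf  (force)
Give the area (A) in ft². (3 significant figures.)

Solving P = F/A for A: A = F/P.
P = 796 psi = 5.488×10^6 Pa; F = 4790 lbf = 21307 N.
A = 0.003882 m²
0.003882 m² × (1 ft² / 0.09290 m²) = 0.04179 ft²

0.0418 ft²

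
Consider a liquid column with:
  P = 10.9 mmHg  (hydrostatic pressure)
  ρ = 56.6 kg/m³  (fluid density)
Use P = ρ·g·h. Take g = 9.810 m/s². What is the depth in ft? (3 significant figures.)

Solving P = ρ·g·h for h: h = P/(ρ·g).
P = 10.9 mmHg = 1453 Pa; ρ = 56.6 kg/m³; g = 9.810 m/s².
h = 2.617 m
2.617 m × (1 ft / 0.3048 m) = 8.587 ft

8.59 ft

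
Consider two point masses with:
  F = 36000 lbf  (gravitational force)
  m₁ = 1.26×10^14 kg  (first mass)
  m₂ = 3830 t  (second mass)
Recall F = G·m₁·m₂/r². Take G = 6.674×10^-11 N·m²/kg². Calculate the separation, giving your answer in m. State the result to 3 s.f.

448 m

Solving F = G·m₁·m₂/r² for r: r = √(G·m₁m₂/F).
F = 36000 lbf = 1.601×10^5 N; m₁ = 1.26×10^14 kg; m₂ = 3830 t = 3.830×10^6 kg; G = 6.674×10^-11 N·m²/kg².
r = 448.5 m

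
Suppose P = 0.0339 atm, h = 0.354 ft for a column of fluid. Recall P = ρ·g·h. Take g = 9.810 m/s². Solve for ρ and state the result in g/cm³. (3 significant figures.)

3.25 g/cm³

Rearranging P = ρ·g·h for ρ: ρ = P/(g·h).
P = 0.0339 atm = 3435 Pa; h = 0.354 ft = 0.1079 m; g = 9.810 m/s².
ρ = 3245 kg/m³
3245 kg/m³ × (1 g/cm³ / 1000 kg/m³) = 3.245 g/cm³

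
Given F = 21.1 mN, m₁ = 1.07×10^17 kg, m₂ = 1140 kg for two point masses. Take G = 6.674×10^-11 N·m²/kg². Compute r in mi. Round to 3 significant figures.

From Newton's law of gravitation: r = √(G·m₁m₂/F).
F = 21.1 mN = 0.02110 N; m₁ = 1.07×10^17 kg; m₂ = 1140 kg; G = 6.674×10^-11 N·m²/kg².
r = 6.211×10^5 m
6.211×10^5 m × (1 mi / 1609 m) = 386.0 mi

386 mi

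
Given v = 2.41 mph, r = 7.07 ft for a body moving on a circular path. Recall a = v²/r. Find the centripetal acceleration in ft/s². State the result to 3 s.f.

a is given directly by: a = v²/r.
v = 2.41 mph = 1.077 m/s; r = 7.07 ft = 2.155 m.
a = 0.5386 m/s²
0.5386 m/s² × (1 ft/s² / 0.3048 m/s²) = 1.767 ft/s²

1.77 ft/s²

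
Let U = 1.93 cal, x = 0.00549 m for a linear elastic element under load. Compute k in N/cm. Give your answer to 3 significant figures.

Rearranging: k = 2U/x².
U = 1.93 cal = 8.075 J; x = 0.00549 m.
k = 5.358×10^5 N/m
5.358×10^5 N/m × (1 N/cm / 100.0 N/m) = 5358 N/cm

5360 N/cm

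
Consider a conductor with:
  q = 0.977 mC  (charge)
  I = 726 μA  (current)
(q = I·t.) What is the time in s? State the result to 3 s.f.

1.35 s

Rearranging q = I·t for t: t = q/I.
q = 0.977 mC = 9.770×10^-4 C; I = 726 μA = 7.260×10^-4 A.
t = 1.346 s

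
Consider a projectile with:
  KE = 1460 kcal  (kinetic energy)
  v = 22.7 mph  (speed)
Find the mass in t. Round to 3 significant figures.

119 t

Solving KE = ½mv² for m: m = 2·KE/v².
KE = 1460 kcal = 6.109×10^6 J; v = 22.7 mph = 10.15 m/s.
m = 1.186×10^5 kg
1.186×10^5 kg × (1 t / 1000 kg) = 118.6 t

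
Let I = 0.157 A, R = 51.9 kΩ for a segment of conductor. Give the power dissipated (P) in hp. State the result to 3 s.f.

1.72 hp

P is given directly by: P = I²R.
I = 0.157 A; R = 51.9 kΩ = 51900 Ω.
P = 1279 W  (the unit combination reduces to kg·m²/s³ = W)
1279 W × (1 hp / 745.7 W) = 1.716 hp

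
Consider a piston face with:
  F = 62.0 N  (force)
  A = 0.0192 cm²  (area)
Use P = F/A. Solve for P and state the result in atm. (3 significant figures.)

Directly: P = F/A.
F = 62.0 N; A = 0.0192 cm² = 1.920×10^-6 m².
P = 3.229×10^7 Pa
3.229×10^7 Pa × (1 atm / 1.013×10^5 Pa) = 318.7 atm

319 atm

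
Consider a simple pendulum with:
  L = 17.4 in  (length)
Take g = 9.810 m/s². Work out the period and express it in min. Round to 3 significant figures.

0.0222 min

T is given directly by: T = 2π√(L/g).
L = 17.4 in = 0.4420 m; g = 9.810 m/s².
T = 1.334 s
1.334 s × (1 min / 60.00 s) = 0.02223 min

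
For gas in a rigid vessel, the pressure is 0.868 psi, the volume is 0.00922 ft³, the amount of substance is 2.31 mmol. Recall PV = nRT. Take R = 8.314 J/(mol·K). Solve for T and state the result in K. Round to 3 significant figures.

Rearranging PV = nRT for T: T = PV/(nR).
P = 0.868 psi = 5985 Pa; V = 0.00922 ft³ = 2.611×10^-4 m³; n = 2.31 mmol = 0.002310 mol; R = 8.314 J/(mol·K).
T = 81.36 K

81.4 K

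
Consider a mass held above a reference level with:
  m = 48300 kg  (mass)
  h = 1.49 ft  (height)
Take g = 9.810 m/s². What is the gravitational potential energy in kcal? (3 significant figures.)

PE is given directly by: PE = mgh.
m = 48300 kg; h = 1.49 ft = 0.4542 m; g = 9.810 m/s².
PE = 2.152×10^5 J
2.152×10^5 J × (1 kcal / 4184 J) = 51.43 kcal

51.4 kcal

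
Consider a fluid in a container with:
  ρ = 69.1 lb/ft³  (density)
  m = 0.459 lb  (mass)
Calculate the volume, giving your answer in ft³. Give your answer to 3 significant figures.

0.00664 ft³

Solving ρ = m/V for V: V = m/ρ.
ρ = 69.1 lb/ft³ = 1107 kg/m³; m = 0.459 lb = 0.2082 kg.
V = 1.881×10^-4 m³
1.881×10^-4 m³ × (1 ft³ / 0.02832 m³) = 0.006643 ft³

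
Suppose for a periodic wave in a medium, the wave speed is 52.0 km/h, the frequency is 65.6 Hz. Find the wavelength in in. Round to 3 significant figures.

Solving v = f·λ for λ: λ = v/f.
v = 52.0 km/h = 14.44 m/s; f = 65.6 Hz.
λ = 0.2202 m
0.2202 m × (1 in / 0.02540 m) = 8.669 in

8.67 in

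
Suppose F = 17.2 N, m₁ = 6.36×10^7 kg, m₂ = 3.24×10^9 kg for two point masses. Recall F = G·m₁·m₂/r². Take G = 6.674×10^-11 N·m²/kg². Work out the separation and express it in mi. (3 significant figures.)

0.556 mi

From Newton's law of gravitation: r = √(G·m₁m₂/F).
F = 17.2 N; m₁ = 6.36×10^7 kg; m₂ = 3.24×10^9 kg; G = 6.674×10^-11 N·m²/kg².
r = 894.2 m
894.2 m × (1 mi / 1609 m) = 0.5556 mi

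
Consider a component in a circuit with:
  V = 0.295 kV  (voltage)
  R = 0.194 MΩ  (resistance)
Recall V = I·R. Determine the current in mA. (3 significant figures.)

1.52 mA

From Ohm's law: I = V/R.
V = 0.295 kV = 295.0 V; R = 0.194 MΩ = 1.940×10^5 Ω.
I = 0.001521 A
0.001521 A × (1 mA / 0.001000 A) = 1.521 mA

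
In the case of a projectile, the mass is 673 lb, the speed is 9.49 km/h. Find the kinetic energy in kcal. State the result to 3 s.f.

Directly: KE = ½mv².
m = 673 lb = 305.3 kg; v = 9.49 km/h = 2.636 m/s.
KE = 1061 J  (the unit combination reduces to kg·m²/s² = J)
1061 J × (1 kcal / 4184 J) = 0.2535 kcal

0.254 kcal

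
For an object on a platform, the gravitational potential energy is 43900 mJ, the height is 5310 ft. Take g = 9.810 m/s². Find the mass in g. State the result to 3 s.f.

Solving PE = m·g·h for m: m = PE/(g·h).
PE = 43900 mJ = 43.90 J; h = 5310 ft = 1618 m; g = 9.810 m/s².
m = 0.002765 kg
0.002765 kg × (1 g / 0.001000 kg) = 2.765 g

2.76 g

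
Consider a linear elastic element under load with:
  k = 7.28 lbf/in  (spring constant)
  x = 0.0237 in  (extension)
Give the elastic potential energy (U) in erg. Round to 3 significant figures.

U is given directly by: U = ½kx².
k = 7.28 lbf/in = 1275 N/m; x = 0.0237 in = 6.020×10^-4 m.
U = 2.310×10^-4 J
2.310×10^-4 J × (1 erg / 1.000×10^-7 J) = 2310 erg

2310 erg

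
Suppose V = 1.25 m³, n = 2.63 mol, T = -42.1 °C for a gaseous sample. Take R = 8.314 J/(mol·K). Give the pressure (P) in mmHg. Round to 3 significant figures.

P is given directly by: P = nRT/V.
V = 1.25 m³; n = 2.63 mol; T = -42.1 °C = 231.0 K; R = 8.314 J/(mol·K).
P = 4042 Pa
4042 Pa × (1 mmHg / 133.3 Pa) = 30.32 mmHg

30.3 mmHg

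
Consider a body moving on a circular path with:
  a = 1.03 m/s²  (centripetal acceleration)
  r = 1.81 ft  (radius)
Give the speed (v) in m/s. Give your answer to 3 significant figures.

0.754 m/s

Solving a = v²/r for v: v = √(a·r).
a = 1.03 m/s²; r = 1.81 ft = 0.5517 m.
v = 0.7538 m/s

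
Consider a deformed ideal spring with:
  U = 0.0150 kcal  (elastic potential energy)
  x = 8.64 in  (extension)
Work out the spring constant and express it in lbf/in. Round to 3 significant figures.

14.9 lbf/in

Rearranging U = ½k·x² for k: k = 2U/x².
U = 0.0150 kcal = 62.76 J; x = 8.64 in = 0.2195 m.
k = 2606 N/m
2606 N/m × (1 lbf/in / 175.1 N/m) = 14.88 lbf/in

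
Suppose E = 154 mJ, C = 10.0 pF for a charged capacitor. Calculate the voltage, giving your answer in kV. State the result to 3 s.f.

175 kV

Rearranging E = ½C·V² for V: V = √(2E/C).
E = 154 mJ = 0.1540 J; C = 10.0 pF = 1.000×10^-11 F.
V = 1.755×10^5 V  (the unit combination reduces to kg·m²/(A·s³) = V)
1.755×10^5 V × (1 kV / 1000 V) = 175.5 kV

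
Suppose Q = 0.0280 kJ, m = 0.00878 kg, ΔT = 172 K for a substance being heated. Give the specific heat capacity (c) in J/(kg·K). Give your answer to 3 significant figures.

Rearranging: c = Q/(m·ΔT).
Q = 0.0280 kJ = 28.00 J; m = 0.00878 kg; ΔT = 172 K.
c = 18.54 J/(kg·K)

18.5 J/(kg·K)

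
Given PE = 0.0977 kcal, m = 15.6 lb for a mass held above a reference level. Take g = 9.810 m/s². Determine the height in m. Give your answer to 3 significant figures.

5.89 m

Solving PE = m·g·h for h: h = PE/(m·g).
PE = 0.0977 kcal = 408.8 J; m = 15.6 lb = 7.076 kg; g = 9.810 m/s².
h = 5.889 m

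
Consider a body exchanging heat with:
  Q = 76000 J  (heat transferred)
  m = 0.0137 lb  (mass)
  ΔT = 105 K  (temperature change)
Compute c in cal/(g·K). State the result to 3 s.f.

27.8 cal/(g·K)

Rearranging Q = m·c·ΔT for c: c = Q/(m·ΔT).
Q = 76000 J; m = 0.0137 lb = 0.006214 kg; ΔT = 105 K.
c = 1.165×10^5 J/(kg·K)
1.165×10^5 J/(kg·K) × (1 cal/(g·K) / 4184 J/(kg·K)) = 27.84 cal/(g·K)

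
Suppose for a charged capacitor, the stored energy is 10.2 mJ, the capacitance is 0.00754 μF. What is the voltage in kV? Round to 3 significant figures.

Rearranging: V = √(2E/C).
E = 10.2 mJ = 0.01020 J; C = 0.00754 μF = 7.540×10^-9 F.
V = 1645 V
1645 V × (1 kV / 1000 V) = 1.645 kV

1.64 kV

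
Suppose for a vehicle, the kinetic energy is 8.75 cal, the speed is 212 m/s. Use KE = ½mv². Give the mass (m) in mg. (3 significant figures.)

1630 mg

Rearranging: m = 2·KE/v².
KE = 8.75 cal = 36.61 J; v = 212 m/s.
m = 0.001629 kg
0.001629 kg × (1 mg / 1.000×10^-6 kg) = 1629 mg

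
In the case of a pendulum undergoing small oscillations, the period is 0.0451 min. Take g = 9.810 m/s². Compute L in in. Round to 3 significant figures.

Solving T = 2π√(L/g) for L: L = g·(T/2π)².
T = 0.0451 min = 2.706 s; g = 9.810 m/s².
L = 1.820 m
1.820 m × (1 in / 0.02540 m) = 71.64 in

71.6 in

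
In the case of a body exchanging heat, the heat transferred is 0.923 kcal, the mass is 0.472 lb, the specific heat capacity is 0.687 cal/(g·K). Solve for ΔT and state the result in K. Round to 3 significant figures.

6.28 K

Rearranging Q = m·c·ΔT for ΔT: ΔT = Q/(m·c).
Q = 0.923 kcal = 3862 J; m = 0.472 lb = 0.2141 kg; c = 0.687 cal/(g·K) = 2874 J/(kg·K).
ΔT = 6.275 K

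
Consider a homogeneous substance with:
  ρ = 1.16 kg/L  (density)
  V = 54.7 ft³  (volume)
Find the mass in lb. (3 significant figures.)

3960 lb

Rearranging ρ = m/V for m: m = ρV.
ρ = 1.16 kg/L = 1160 kg/m³; V = 54.7 ft³ = 1.549 m³.
m = 1797 kg
1797 kg × (1 lb / 0.4536 kg) = 3961 lb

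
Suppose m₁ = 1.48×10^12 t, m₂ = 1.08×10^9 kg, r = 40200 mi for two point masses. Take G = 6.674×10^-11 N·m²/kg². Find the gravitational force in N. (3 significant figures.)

From Newton's law of gravitation: F = Gm₁m₂/r².
m₁ = 1.48×10^12 t = 1.480×10^15 kg; m₂ = 1.08×10^9 kg; r = 40200 mi = 6.470×10^7 m; G = 6.674×10^-11 N·m²/kg².
F = 0.02549 N

0.0255 N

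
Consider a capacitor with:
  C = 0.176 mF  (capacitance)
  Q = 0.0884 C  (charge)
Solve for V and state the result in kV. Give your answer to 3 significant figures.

Rearranging: V = Q/C.
C = 0.176 mF = 1.760×10^-4 F; Q = 0.0884 C.
V = 502.3 V
502.3 V × (1 kV / 1000 V) = 0.5023 kV

0.502 kV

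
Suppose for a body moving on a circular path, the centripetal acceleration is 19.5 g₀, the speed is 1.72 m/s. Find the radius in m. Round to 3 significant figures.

Rearranging: r = v²/a.
a = 19.5 g₀ = 191.2 m/s²; v = 1.72 m/s.
r = 0.01547 m

0.0155 m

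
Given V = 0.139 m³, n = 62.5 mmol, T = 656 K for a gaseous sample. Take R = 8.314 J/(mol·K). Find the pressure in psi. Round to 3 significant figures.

P is given directly by: P = nRT/V.
V = 0.139 m³; n = 62.5 mmol = 0.06250 mol; T = 656 K; R = 8.314 J/(mol·K).
P = 2452 Pa
2452 Pa × (1 psi / 6895 Pa) = 0.3557 psi

0.356 psi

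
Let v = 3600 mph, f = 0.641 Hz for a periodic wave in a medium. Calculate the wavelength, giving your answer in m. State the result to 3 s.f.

2510 m

Solving v = f·λ for λ: λ = v/f.
v = 3600 mph = 1609 m/s; f = 0.641 Hz.
λ = 2511 m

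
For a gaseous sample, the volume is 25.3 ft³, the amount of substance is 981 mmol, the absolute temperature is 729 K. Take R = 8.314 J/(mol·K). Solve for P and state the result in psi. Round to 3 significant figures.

Directly: P = nRT/V.
V = 25.3 ft³ = 0.7164 m³; n = 981 mmol = 0.9810 mol; T = 729 K; R = 8.314 J/(mol·K).
P = 8299 Pa
8299 Pa × (1 psi / 6895 Pa) = 1.204 psi

1.20 psi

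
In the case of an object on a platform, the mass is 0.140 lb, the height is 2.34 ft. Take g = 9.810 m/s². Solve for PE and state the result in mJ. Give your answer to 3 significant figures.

Directly: PE = mgh.
m = 0.140 lb = 0.06350 kg; h = 2.34 ft = 0.7132 m; g = 9.810 m/s².
PE = 0.4443 J
0.4443 J × (1 mJ / 0.001000 J) = 444.3 mJ

444 mJ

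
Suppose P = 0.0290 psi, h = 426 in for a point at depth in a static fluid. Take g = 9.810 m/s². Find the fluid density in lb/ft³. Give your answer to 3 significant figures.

0.118 lb/ft³

Solving P = ρ·g·h for ρ: ρ = P/(g·h).
P = 0.0290 psi = 199.9 Pa; h = 426 in = 10.82 m; g = 9.810 m/s².
ρ = 1.884 kg/m³
1.884 kg/m³ × (1 lb/ft³ / 16.02 kg/m³) = 0.1176 lb/ft³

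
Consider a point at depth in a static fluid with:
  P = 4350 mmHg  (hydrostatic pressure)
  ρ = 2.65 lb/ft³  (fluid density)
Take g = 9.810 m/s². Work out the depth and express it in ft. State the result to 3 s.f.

Solving P = ρ·g·h for h: h = P/(ρ·g).
P = 4350 mmHg = 5.800×10^5 Pa; ρ = 2.65 lb/ft³ = 42.45 kg/m³; g = 9.810 m/s².
h = 1393 m
1393 m × (1 ft / 0.3048 m) = 4569 ft

4570 ft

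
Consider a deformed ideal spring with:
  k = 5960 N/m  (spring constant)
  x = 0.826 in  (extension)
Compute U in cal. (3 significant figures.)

0.314 cal

Directly: U = ½kx².
k = 5960 N/m; x = 0.826 in = 0.02098 m.
U = 1.312 J  (the unit combination reduces to kg·m²/s² = J)
1.312 J × (1 cal / 4.184 J) = 0.3135 cal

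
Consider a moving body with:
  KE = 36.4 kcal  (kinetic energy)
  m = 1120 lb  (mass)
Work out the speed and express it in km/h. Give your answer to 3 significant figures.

88.1 km/h

Rearranging: v = √(2·KE/m).
KE = 36.4 kcal = 1.523×10^5 J; m = 1120 lb = 508.0 kg.
v = 24.49 m/s
24.49 m/s × (1 km/h / 0.2778 m/s) = 88.15 km/h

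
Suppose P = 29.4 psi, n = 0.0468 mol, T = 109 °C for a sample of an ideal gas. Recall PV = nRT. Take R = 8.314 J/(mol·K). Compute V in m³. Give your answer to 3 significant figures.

Rearranging: V = nRT/P.
P = 29.4 psi = 2.027×10^5 Pa; n = 0.0468 mol; T = 109 °C = 382.1 K; R = 8.314 J/(mol·K).
V = 7.335×10^-4 m³

7.34×10^-4 m³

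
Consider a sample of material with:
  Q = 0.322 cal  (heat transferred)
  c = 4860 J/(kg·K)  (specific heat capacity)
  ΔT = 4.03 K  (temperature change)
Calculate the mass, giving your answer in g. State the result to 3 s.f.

0.0688 g

Rearranging Q = m·c·ΔT for m: m = Q/(c·ΔT).
Q = 0.322 cal = 1.347 J; c = 4860 J/(kg·K); ΔT = 4.03 K.
m = 6.879×10^-5 kg
6.879×10^-5 kg × (1 g / 0.001000 kg) = 0.06879 g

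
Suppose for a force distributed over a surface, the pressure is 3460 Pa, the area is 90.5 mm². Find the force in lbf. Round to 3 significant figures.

Solving P = F/A for F: F = P·A.
P = 3460 Pa; A = 90.5 mm² = 9.050×10^-5 m².
F = 0.3131 N
0.3131 N × (1 lbf / 4.448 N) = 0.07039 lbf

0.0704 lbf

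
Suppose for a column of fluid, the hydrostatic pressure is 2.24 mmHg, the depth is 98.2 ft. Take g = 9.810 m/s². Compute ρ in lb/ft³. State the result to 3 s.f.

Solving P = ρ·g·h for ρ: ρ = P/(g·h).
P = 2.24 mmHg = 298.6 Pa; h = 98.2 ft = 29.93 m; g = 9.810 m/s².
ρ = 1.017 kg/m³
1.017 kg/m³ × (1 lb/ft³ / 16.02 kg/m³) = 0.06349 lb/ft³

0.0635 lb/ft³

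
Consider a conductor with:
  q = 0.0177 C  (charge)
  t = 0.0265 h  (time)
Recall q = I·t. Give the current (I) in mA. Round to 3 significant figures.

0.186 mA

Rearranging: I = q/t.
q = 0.0177 C; t = 0.0265 h = 95.40 s.
I = 1.855×10^-4 A
1.855×10^-4 A × (1 mA / 0.001000 A) = 0.1855 mA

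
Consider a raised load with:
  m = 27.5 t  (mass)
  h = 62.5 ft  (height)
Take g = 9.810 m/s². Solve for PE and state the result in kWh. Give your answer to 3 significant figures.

1.43 kWh

Directly: PE = mgh.
m = 27.5 t = 27500 kg; h = 62.5 ft = 19.05 m; g = 9.810 m/s².
PE = 5.139×10^6 J  (the unit combination reduces to kg·m²/s² = J)
5.139×10^6 J × (1 kWh / 3.600×10^6 J) = 1.428 kWh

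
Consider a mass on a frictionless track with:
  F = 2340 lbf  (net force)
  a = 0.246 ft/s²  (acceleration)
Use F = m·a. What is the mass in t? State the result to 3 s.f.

Rearranging: m = F/a.
F = 2340 lbf = 10409 N; a = 0.246 ft/s² = 0.07498 m/s².
m = 1.388×10^5 kg
1.388×10^5 kg × (1 t / 1000 kg) = 138.8 t

139 t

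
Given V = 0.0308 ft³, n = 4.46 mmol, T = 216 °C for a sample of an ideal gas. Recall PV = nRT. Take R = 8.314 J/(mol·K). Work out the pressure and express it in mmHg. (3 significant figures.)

156 mmHg

P is given directly by: P = nRT/V.
V = 0.0308 ft³ = 8.722×10^-4 m³; n = 4.46 mmol = 0.004460 mol; T = 216 °C = 489.1 K; R = 8.314 J/(mol·K).
P = 20797 Pa  (the unit combination reduces to kg/(m·s²) = Pa)
20797 Pa × (1 mmHg / 133.3 Pa) = 156.0 mmHg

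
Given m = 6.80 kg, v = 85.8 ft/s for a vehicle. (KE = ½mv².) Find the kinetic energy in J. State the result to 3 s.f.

2330 J

Directly: KE = ½mv².
m = 6.80 kg; v = 85.8 ft/s = 26.15 m/s.
KE = 2325 J  (the unit combination reduces to kg·m²/s² = J)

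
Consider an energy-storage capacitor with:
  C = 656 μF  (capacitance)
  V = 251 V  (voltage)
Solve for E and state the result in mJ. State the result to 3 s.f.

20700 mJ

E is given directly by: E = ½CV².
C = 656 μF = 6.560×10^-4 F; V = 251 V.
E = 20.66 J
20.66 J × (1 mJ / 0.001000 J) = 20664 mJ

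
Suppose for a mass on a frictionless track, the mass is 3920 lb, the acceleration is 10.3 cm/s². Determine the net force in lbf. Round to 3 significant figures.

F is given directly by: F = m·a.
m = 3920 lb = 1778 kg; a = 10.3 cm/s² = 0.1030 m/s².
F = 183.1 N
183.1 N × (1 lbf / 4.448 N) = 41.17 lbf

41.2 lbf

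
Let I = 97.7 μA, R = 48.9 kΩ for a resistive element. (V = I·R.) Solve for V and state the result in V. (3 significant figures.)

From Ohm's law: V = IR.
I = 97.7 μA = 9.770×10^-5 A; R = 48.9 kΩ = 48900 Ω.
V = 4.778 V

4.78 V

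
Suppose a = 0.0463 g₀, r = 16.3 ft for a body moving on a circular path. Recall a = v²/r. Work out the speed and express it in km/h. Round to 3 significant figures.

5.41 km/h

Rearranging: v = √(a·r).
a = 0.0463 g₀ = 0.4540 m/s²; r = 16.3 ft = 4.968 m.
v = 1.502 m/s
1.502 m/s × (1 km/h / 0.2778 m/s) = 5.407 km/h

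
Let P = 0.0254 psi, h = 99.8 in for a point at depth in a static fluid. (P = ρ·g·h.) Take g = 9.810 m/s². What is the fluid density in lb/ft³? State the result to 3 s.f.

0.440 lb/ft³

Solving P = ρ·g·h for ρ: ρ = P/(g·h).
P = 0.0254 psi = 175.1 Pa; h = 99.8 in = 2.535 m; g = 9.810 m/s².
ρ = 7.042 kg/m³
7.042 kg/m³ × (1 lb/ft³ / 16.02 kg/m³) = 0.4396 lb/ft³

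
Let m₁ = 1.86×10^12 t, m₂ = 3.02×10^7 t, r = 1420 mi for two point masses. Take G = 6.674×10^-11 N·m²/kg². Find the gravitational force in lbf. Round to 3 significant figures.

161 lbf

Directly: F = Gm₁m₂/r².
m₁ = 1.86×10^12 t = 1.860×10^15 kg; m₂ = 3.02×10^7 t = 3.020×10^10 kg; r = 1420 mi = 2.285×10^6 m; G = 6.674×10^-11 N·m²/kg².
F = 717.8 N
717.8 N × (1 lbf / 4.448 N) = 161.4 lbf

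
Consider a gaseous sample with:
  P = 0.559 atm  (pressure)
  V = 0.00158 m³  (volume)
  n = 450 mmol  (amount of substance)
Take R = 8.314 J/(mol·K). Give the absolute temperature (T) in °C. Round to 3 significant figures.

From the ideal-gas law: T = PV/(nR).
P = 0.559 atm = 56641 Pa; V = 0.00158 m³; n = 450 mmol = 0.4500 mol; R = 8.314 J/(mol·K).
T = 23.92 K
23.92 K − 273.15 = -249.2 °C

-249 °C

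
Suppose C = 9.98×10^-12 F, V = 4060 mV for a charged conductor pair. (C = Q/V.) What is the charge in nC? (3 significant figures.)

0.0405 nC

Rearranging: Q = CV.
C = 9.98×10^-12 F; V = 4060 mV = 4.060 V.
Q = 4.052×10^-11 C
4.052×10^-11 C × (1 nC / 1.000×10^-9 C) = 0.04052 nC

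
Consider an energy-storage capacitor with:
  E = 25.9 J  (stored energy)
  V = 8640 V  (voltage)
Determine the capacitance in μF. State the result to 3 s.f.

0.694 μF

Rearranging: C = 2E/V².
E = 25.9 J; V = 8640 V.
C = 6.939×10^-7 F
6.939×10^-7 F × (1 μF / 1.000×10^-6 F) = 0.6939 μF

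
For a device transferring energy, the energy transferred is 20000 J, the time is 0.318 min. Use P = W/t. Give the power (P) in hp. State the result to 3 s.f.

1.41 hp

Directly: P = W/t.
W = 20000 J; t = 0.318 min = 19.08 s.
P = 1048 W
1048 W × (1 hp / 745.7 W) = 1.406 hp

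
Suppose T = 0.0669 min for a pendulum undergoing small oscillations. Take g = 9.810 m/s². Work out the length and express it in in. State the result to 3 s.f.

158 in

Rearranging: L = g·(T/2π)².
T = 0.0669 min = 4.014 s; g = 9.810 m/s².
L = 4.004 m
4.004 m × (1 in / 0.02540 m) = 157.6 in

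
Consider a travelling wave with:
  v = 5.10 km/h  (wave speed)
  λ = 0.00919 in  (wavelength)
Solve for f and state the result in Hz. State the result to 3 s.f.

6070 Hz

Rearranging: f = v/λ.
v = 5.10 km/h = 1.417 m/s; λ = 0.00919 in = 2.334×10^-4 m.
f = 6069 Hz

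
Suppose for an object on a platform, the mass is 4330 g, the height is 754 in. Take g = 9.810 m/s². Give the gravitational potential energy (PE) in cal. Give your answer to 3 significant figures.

194 cal

PE is given directly by: PE = mgh.
m = 4330 g = 4.330 kg; h = 754 in = 19.15 m; g = 9.810 m/s².
PE = 813.5 J  (the unit combination reduces to kg·m²/s² = J)
813.5 J × (1 cal / 4.184 J) = 194.4 cal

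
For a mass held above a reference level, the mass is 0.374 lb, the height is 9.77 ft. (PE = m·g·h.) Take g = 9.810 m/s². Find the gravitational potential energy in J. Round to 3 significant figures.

Directly: PE = mgh.
m = 0.374 lb = 0.1696 kg; h = 9.77 ft = 2.978 m; g = 9.810 m/s².
PE = 4.956 J

4.96 J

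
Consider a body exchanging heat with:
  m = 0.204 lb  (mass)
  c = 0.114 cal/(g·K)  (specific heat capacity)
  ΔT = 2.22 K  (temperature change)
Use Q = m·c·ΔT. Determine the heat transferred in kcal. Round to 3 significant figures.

Directly: Q = mcΔT.
m = 0.204 lb = 0.09253 kg; c = 0.114 cal/(g·K) = 477.0 J/(kg·K); ΔT = 2.22 K.
Q = 97.98 J
97.98 J × (1 kcal / 4184 J) = 0.02342 kcal

0.0234 kcal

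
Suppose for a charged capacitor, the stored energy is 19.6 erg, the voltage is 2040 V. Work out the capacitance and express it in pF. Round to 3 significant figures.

Rearranging E = ½C·V² for C: C = 2E/V².
E = 19.6 erg = 1.960×10^-6 J; V = 2040 V.
C = 9.419×10^-13 F
9.419×10^-13 F × (1 pF / 1.000×10^-12 F) = 0.9419 pF

0.942 pF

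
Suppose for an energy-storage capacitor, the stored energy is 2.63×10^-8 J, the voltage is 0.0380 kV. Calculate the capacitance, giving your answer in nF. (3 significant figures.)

Rearranging: C = 2E/V².
E = 2.63×10^-8 J; V = 0.0380 kV = 38.00 V.
C = 3.643×10^-11 F
3.643×10^-11 F × (1 nF / 1.000×10^-9 F) = 0.03643 nF

0.0364 nF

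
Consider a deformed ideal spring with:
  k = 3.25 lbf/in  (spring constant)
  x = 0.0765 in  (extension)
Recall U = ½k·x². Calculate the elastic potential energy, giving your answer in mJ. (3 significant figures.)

Directly: U = ½kx².
k = 3.25 lbf/in = 569.2 N/m; x = 0.0765 in = 0.001943 m.
U = 0.001074 J  (the unit combination reduces to kg·m²/s² = J)
0.001074 J × (1 mJ / 0.001000 J) = 1.074 mJ

1.07 mJ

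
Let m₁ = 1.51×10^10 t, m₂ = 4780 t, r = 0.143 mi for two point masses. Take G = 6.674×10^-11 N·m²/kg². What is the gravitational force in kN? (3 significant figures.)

91.0 kN

From Newton's law of gravitation: F = Gm₁m₂/r².
m₁ = 1.51×10^10 t = 1.510×10^13 kg; m₂ = 4780 t = 4.780×10^6 kg; r = 0.143 mi = 230.1 m; G = 6.674×10^-11 N·m²/kg².
F = 90954 N
90954 N × (1 kN / 1000 N) = 90.95 kN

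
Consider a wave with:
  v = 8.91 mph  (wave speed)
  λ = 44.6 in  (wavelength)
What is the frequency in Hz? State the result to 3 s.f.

3.52 Hz

Rearranging v = f·λ for f: f = v/λ.
v = 8.91 mph = 3.983 m/s; λ = 44.6 in = 1.133 m.
f = 3.516 Hz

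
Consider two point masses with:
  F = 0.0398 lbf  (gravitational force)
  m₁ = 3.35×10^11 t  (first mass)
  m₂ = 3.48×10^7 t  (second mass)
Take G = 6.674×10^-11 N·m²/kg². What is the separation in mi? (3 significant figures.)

From Newton's law of gravitation: r = √(G·m₁m₂/F).
F = 0.0398 lbf = 0.1770 N; m₁ = 3.35×10^11 t = 3.350×10^14 kg; m₂ = 3.48×10^7 t = 3.480×10^10 kg; G = 6.674×10^-11 N·m²/kg².
r = 6.629×10^7 m
6.629×10^7 m × (1 mi / 1609 m) = 41193 mi

41200 mi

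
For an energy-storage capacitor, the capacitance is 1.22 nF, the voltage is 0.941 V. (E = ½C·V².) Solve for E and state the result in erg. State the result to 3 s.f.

0.00540 erg

Directly: E = ½CV².
C = 1.22 nF = 1.220×10^-9 F; V = 0.941 V.
E = 5.401×10^-10 J
5.401×10^-10 J × (1 erg / 1.000×10^-7 J) = 0.005401 erg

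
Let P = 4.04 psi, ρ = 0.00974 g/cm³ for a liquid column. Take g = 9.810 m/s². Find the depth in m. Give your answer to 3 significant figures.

292 m

Rearranging P = ρ·g·h for h: h = P/(ρ·g).
P = 4.04 psi = 27855 Pa; ρ = 0.00974 g/cm³ = 9.740 kg/m³; g = 9.810 m/s².
h = 291.5 m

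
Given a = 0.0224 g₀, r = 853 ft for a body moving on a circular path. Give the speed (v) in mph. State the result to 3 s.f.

Rearranging a = v²/r for v: v = √(a·r).
a = 0.0224 g₀ = 0.2197 m/s²; r = 853 ft = 260.0 m.
v = 7.557 m/s
7.557 m/s × (1 mph / 0.4470 m/s) = 16.91 mph

16.9 mph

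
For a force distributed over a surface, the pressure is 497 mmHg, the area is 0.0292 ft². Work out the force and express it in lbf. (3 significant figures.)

Rearranging: F = P·A.
P = 497 mmHg = 66261 Pa; A = 0.0292 ft² = 0.002713 m².
F = 179.8 N
179.8 N × (1 lbf / 4.448 N) = 40.41 lbf

40.4 lbf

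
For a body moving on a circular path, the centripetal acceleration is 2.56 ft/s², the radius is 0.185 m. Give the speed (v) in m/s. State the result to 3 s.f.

Rearranging: v = √(a·r).
a = 2.56 ft/s² = 0.7803 m/s²; r = 0.185 m.
v = 0.3799 m/s

0.380 m/s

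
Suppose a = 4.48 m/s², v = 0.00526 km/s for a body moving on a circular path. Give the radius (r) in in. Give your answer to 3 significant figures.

243 in

Rearranging a = v²/r for r: r = v²/a.
a = 4.48 m/s²; v = 0.00526 km/s = 5.260 m/s.
r = 6.176 m
6.176 m × (1 in / 0.02540 m) = 243.1 in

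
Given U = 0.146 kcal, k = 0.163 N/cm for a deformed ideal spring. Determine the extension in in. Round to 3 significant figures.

Solving U = ½k·x² for x: x = √(2U/k).
U = 0.146 kcal = 610.9 J; k = 0.163 N/cm = 16.30 N/m.
x = 8.658 m
8.658 m × (1 in / 0.02540 m) = 340.8 in

341 in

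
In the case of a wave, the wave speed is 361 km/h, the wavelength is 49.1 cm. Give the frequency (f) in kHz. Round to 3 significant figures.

Rearranging v = f·λ for f: f = v/λ.
v = 361 km/h = 100.3 m/s; λ = 49.1 cm = 0.4910 m.
f = 204.2 Hz
204.2 Hz × (1 kHz / 1000 Hz) = 0.2042 kHz

0.204 kHz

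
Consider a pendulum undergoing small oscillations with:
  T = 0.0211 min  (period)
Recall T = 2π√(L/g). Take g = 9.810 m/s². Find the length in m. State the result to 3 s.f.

0.398 m

Rearranging: L = g·(T/2π)².
T = 0.0211 min = 1.266 s; g = 9.810 m/s².
L = 0.3983 m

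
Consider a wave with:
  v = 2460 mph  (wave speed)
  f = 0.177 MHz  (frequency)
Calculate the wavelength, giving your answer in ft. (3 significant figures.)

Rearranging: λ = v/f.
v = 2460 mph = 1100 m/s; f = 0.177 MHz = 1.770×10^5 Hz.
λ = 0.006213 m
0.006213 m × (1 ft / 0.3048 m) = 0.02038 ft

0.0204 ft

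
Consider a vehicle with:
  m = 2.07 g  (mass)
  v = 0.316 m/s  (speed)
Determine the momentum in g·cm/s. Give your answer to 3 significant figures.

65.4 g·cm/s

p is given directly by: p = mv.
m = 2.07 g = 0.002070 kg; v = 0.316 m/s.
p = 6.541×10^-4 kg·m/s  (the unit combination reduces to kg·m/s = kg·m/s)
6.541×10^-4 kg·m/s × (1 g·cm/s / 1.000×10^-5 kg·m/s) = 65.41 g·cm/s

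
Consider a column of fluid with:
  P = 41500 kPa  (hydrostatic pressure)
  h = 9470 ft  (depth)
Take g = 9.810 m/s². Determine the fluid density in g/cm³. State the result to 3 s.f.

Rearranging P = ρ·g·h for ρ: ρ = P/(g·h).
P = 41500 kPa = 4.150×10^7 Pa; h = 9470 ft = 2886 m; g = 9.810 m/s².
ρ = 1466 kg/m³
1466 kg/m³ × (1 g/cm³ / 1000 kg/m³) = 1.466 g/cm³

1.47 g/cm³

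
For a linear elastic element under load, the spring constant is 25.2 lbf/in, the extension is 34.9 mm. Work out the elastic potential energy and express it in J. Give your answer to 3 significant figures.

U is given directly by: U = ½kx².
k = 25.2 lbf/in = 4413 N/m; x = 34.9 mm = 0.03490 m.
U = 2.688 J

2.69 J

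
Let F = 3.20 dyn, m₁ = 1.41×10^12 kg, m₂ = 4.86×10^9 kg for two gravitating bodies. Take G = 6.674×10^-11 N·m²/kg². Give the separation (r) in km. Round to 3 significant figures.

1.20×10^5 km

Rearranging: r = √(G·m₁m₂/F).
F = 3.20 dyn = 3.200×10^-5 N; m₁ = 1.41×10^12 kg; m₂ = 4.86×10^9 kg; G = 6.674×10^-11 N·m²/kg².
r = 1.195×10^8 m
1.195×10^8 m × (1 km / 1000 m) = 1.195×10^5 km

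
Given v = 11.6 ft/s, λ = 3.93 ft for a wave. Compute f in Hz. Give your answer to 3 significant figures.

Solving v = f·λ for f: f = v/λ.
v = 11.6 ft/s = 3.536 m/s; λ = 3.93 ft = 1.198 m.
f = 2.952 Hz

2.95 Hz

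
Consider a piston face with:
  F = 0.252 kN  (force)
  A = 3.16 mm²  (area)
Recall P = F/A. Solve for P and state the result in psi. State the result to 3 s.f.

P is given directly by: P = F/A.
F = 0.252 kN = 252.0 N; A = 3.16 mm² = 3.160×10^-6 m².
P = 7.975×10^7 Pa
7.975×10^7 Pa × (1 psi / 6895 Pa) = 11566 psi

11600 psi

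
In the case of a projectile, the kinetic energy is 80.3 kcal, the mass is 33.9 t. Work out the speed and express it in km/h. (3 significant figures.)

16.0 km/h

Rearranging: v = √(2·KE/m).
KE = 80.3 kcal = 3.360×10^5 J; m = 33.9 t = 33900 kg.
v = 4.452 m/s
4.452 m/s × (1 km/h / 0.2778 m/s) = 16.03 km/h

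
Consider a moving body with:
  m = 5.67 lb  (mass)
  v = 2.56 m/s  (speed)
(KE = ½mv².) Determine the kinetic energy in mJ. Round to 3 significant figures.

8430 mJ

Directly: KE = ½mv².
m = 5.67 lb = 2.572 kg; v = 2.56 m/s.
KE = 8.427 J
8.427 J × (1 mJ / 0.001000 J) = 8427 mJ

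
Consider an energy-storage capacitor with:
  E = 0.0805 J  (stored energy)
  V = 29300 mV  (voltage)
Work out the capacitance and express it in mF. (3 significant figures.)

0.188 mF

Solving E = ½C·V² for C: C = 2E/V².
E = 0.0805 J; V = 29300 mV = 29.30 V.
C = 1.875×10^-4 F
1.875×10^-4 F × (1 mF / 0.001000 F) = 0.1875 mF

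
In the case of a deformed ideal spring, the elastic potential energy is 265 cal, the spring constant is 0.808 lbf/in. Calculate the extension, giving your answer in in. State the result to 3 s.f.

Solving U = ½k·x² for x: x = √(2U/k).
U = 265 cal = 1109 J; k = 0.808 lbf/in = 141.5 N/m.
x = 3.959 m
3.959 m × (1 in / 0.02540 m) = 155.9 in

156 in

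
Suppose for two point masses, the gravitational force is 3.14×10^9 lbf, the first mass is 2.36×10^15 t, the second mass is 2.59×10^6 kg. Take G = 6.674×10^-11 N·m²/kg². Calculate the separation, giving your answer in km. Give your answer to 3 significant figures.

0.171 km

From Newton's law of gravitation: r = √(G·m₁m₂/F).
F = 3.14×10^9 lbf = 1.397×10^10 N; m₁ = 2.36×10^15 t = 2.360×10^18 kg; m₂ = 2.59×10^6 kg; G = 6.674×10^-11 N·m²/kg².
r = 170.9 m
170.9 m × (1 km / 1000 m) = 0.1709 km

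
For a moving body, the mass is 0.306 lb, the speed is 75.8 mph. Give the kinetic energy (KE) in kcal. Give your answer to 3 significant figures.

Directly: KE = ½mv².
m = 0.306 lb = 0.1388 kg; v = 75.8 mph = 33.89 m/s.
KE = 79.69 J
79.69 J × (1 kcal / 4184 J) = 0.01905 kcal

0.0190 kcal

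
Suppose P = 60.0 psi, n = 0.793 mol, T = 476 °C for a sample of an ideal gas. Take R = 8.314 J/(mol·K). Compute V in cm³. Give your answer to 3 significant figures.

11900 cm³

Rearranging PV = nRT for V: V = nRT/P.
P = 60.0 psi = 4.137×10^5 Pa; n = 0.793 mol; T = 476 °C = 749.1 K; R = 8.314 J/(mol·K).
V = 0.01194 m³
0.01194 m³ × (1 cm³ / 1.000×10^-6 m³) = 11939 cm³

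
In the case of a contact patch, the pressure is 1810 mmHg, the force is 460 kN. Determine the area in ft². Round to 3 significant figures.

Rearranging: A = F/P.
P = 1810 mmHg = 2.413×10^5 Pa; F = 460 kN = 4.600×10^5 N.
A = 1.906 m²
1.906 m² × (1 ft² / 0.09290 m²) = 20.52 ft²

20.5 ft²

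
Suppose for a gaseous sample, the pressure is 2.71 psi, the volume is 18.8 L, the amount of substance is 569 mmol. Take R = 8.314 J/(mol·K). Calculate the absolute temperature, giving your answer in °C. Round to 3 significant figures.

From the ideal-gas law: T = PV/(nR).
P = 2.71 psi = 18685 Pa; V = 18.8 L = 0.01880 m³; n = 569 mmol = 0.5690 mol; R = 8.314 J/(mol·K).
T = 74.25 K
74.25 K − 273.15 = -198.9 °C

-199 °C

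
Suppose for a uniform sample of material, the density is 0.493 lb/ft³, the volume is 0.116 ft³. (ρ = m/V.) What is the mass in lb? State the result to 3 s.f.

Solving ρ = m/V for m: m = ρV.
ρ = 0.493 lb/ft³ = 7.897 kg/m³; V = 0.116 ft³ = 0.003285 m³.
m = 0.02594 kg
0.02594 kg × (1 lb / 0.4536 kg) = 0.05719 lb

0.0572 lb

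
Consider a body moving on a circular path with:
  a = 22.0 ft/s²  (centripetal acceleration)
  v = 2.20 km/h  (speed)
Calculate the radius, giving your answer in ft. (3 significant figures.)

0.183 ft

Rearranging a = v²/r for r: r = v²/a.
a = 22.0 ft/s² = 6.706 m/s²; v = 2.20 km/h = 0.6111 m/s.
r = 0.05569 m
0.05569 m × (1 ft / 0.3048 m) = 0.1827 ft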